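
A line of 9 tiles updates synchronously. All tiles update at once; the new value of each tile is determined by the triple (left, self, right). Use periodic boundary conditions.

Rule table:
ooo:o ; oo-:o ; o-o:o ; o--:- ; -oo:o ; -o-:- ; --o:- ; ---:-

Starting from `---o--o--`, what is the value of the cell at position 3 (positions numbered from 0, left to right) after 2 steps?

step 1: ---------
step 2: ---------
position 3 holds -

-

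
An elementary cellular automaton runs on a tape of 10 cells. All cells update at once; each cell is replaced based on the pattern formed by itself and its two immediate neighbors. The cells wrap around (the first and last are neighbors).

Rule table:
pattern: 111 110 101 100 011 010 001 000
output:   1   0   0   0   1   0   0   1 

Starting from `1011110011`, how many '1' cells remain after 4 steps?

0011100011
0011001010
1010000000
0000111110
count of 1: 5

5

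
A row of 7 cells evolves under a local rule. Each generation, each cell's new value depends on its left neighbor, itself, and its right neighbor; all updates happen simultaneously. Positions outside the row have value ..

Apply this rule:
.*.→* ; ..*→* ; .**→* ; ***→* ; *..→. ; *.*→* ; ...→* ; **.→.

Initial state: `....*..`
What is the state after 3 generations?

generation 1: *****.*
generation 2: ****.**
generation 3: ***.**.

***.**.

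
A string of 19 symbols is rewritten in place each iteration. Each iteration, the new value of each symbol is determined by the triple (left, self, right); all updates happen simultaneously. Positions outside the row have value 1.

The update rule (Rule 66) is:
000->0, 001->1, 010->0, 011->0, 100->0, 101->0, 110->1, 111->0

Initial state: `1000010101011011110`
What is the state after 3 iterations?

1000100000001000010
1001000000010000100
1010000000100001001

1010000000100001001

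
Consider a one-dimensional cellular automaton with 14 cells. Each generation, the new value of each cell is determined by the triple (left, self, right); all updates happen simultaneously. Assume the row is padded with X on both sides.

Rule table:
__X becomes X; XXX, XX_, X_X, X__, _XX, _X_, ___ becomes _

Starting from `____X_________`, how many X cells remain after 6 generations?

___X_________X
__X_________X_
_X_________X__
__________X__X
_________X__X_
________X__X__
count of X: 2

2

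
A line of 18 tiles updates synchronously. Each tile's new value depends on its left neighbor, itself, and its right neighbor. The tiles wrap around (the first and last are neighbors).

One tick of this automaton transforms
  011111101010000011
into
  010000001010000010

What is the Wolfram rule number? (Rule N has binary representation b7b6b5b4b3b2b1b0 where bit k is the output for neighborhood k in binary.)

position 2: 111 → 0  (bit 7 = 0)
position 6: 110 → 0  (bit 6 = 0)
position 0: 101 → 0  (bit 5 = 0)
position 11: 100 → 0  (bit 4 = 0)
position 1: 011 → 1  (bit 3 = 1)
position 8: 010 → 1  (bit 2 = 1)
position 15: 001 → 0  (bit 1 = 0)
position 12: 000 → 0  (bit 0 = 0)
bits b7..b0 = 00001100 = 12

12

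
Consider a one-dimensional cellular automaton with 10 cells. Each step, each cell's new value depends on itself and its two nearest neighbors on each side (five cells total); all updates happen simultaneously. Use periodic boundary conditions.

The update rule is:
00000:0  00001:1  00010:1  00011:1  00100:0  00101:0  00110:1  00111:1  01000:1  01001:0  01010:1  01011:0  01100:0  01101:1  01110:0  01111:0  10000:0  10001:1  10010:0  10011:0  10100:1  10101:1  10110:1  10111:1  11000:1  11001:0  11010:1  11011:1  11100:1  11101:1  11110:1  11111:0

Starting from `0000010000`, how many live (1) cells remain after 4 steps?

6

step 1: 0001101000
step 2: 0111111100
step 3: 1100001111
step 4: 1110111000
count of 1: 6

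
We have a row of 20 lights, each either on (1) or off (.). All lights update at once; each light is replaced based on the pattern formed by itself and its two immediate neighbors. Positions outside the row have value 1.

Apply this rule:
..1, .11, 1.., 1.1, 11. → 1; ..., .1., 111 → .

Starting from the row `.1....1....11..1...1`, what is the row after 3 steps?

.11111.11.11.1111111

1.1..1.1..11111.1.11
11.11.1.111...11.11.
.11111.11.11.1111111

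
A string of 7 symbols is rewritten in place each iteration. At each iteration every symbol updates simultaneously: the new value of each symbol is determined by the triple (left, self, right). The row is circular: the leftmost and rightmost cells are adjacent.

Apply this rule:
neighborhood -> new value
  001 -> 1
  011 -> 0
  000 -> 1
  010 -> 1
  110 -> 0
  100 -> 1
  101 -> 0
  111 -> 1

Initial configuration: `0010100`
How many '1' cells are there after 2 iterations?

1110111
1100011
count of 1: 4

4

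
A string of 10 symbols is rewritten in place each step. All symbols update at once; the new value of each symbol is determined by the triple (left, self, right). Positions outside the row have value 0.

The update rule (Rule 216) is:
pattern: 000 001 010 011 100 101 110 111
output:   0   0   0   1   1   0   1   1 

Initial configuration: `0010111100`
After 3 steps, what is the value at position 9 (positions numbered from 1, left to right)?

1

0000111110
0000111111
0000111111
position 9 holds 1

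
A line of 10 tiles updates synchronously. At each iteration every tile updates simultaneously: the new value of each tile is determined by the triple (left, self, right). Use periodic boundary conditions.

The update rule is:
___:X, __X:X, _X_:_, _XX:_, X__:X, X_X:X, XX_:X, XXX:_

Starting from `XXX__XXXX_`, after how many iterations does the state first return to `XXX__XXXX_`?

20

__XXX___XX
XX__XXXX_X
_XXX___XX_
X__XXXX_XX
XXX___XX__
__XXXX_XXX
XX___XX__X
_XXXX_XXX_
X___XX__XX
XXXX_XXX__
___XX__XXX
XXX_XXX__X
__XX__XXX_
XX_XXX__XX
_XX__XXX__
X_XXX__XXX
XX__XXX___
_XXX__XXXX
X__XXX___X
XXX__XXXX_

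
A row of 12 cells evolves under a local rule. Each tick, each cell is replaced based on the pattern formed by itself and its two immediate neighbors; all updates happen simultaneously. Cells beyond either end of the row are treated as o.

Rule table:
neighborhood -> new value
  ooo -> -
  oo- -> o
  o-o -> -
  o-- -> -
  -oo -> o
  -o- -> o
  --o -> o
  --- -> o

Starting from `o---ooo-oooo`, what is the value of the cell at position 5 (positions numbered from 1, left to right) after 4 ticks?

o

o-ooo-o-o---
o-o-o-o-o-oo
o-o-o-o-o-o-
o-o-o-o-o-o-
position 5 holds o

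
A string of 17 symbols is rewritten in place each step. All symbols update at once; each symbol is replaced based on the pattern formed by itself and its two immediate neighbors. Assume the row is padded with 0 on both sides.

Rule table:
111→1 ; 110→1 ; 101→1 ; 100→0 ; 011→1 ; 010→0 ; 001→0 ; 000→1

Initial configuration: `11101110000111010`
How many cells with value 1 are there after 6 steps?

16

11111110110111100
11111111111111101
11111111111111110
11111111111111110  (fixed point — unchanged through step 6)
count of 1: 16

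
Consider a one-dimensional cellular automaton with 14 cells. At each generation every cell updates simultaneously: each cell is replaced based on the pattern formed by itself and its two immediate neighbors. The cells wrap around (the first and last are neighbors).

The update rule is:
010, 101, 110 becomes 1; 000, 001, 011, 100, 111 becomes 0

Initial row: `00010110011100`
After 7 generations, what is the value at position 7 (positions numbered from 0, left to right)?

0

00011010000100
00001110000100
00000010000100
00000010000100  (fixed point — unchanged through generation 7)
position 7 holds 0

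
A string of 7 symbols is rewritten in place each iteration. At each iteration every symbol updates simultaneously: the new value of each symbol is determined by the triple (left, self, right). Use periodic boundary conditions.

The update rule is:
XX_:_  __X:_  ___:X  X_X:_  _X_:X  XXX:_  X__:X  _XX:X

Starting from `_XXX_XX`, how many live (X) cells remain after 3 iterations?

iteration 1: _X___X_
iteration 2: _XXX_XX  (repeats iteration 0; period 2)
iteration 3: _X___X_
count of X: 2

2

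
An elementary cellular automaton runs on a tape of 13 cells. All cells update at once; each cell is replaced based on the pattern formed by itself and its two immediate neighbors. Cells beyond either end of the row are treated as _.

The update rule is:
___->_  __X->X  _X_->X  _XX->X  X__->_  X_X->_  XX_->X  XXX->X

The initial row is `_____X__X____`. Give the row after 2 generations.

___XXX_XX____

____XX_XX____
___XXX_XX____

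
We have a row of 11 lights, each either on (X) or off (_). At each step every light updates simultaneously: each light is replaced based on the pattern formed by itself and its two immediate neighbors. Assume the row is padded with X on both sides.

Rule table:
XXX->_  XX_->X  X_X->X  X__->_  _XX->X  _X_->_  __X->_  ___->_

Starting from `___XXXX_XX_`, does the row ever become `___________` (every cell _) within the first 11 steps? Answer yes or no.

___X__XXXXX
______X____
___________
all cells are _ at step 3

yes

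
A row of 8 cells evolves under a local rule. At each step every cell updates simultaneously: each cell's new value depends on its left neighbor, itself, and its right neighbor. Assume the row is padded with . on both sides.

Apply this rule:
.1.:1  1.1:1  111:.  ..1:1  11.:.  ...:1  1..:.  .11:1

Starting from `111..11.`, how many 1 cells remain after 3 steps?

1...11..
1.111..1
111...11
count of 1: 5

5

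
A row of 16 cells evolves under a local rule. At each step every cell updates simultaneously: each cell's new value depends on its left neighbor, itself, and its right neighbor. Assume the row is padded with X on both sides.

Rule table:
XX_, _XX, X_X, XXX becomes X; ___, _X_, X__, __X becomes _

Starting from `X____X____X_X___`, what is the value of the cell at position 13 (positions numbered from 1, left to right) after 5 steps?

_

X__________X____
X_______________
X_______________  (fixed point — unchanged through step 5)
position 13 holds _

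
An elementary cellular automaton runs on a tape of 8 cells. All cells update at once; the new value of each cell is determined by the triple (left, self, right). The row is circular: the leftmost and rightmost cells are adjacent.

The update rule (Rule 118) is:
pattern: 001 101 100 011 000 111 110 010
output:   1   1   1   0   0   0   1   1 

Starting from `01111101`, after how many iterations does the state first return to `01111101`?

3

10000111
11001000
01111101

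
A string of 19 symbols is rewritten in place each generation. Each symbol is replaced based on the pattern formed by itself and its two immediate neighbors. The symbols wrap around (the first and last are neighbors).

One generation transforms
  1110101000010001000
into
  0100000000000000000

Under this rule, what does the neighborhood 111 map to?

At position 1 the neighborhood is 111; the next row has 1 there.

1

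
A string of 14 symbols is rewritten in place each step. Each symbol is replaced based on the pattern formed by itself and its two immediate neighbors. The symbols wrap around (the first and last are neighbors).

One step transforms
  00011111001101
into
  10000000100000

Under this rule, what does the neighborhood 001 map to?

At position 2 the neighborhood is 001; the next row has 0 there.

0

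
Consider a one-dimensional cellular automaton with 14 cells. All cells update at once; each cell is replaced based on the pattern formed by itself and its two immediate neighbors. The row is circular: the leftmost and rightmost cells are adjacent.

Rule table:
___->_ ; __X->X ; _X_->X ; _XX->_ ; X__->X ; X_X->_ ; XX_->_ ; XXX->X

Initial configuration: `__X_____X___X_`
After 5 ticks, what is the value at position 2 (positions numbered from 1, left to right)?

_XXX___XXX_XXX
__X_X_X_X___X_
_XX_X_X_XX_XXX
____X_X_____X_
___XX_XX___XXX
position 2 holds _

_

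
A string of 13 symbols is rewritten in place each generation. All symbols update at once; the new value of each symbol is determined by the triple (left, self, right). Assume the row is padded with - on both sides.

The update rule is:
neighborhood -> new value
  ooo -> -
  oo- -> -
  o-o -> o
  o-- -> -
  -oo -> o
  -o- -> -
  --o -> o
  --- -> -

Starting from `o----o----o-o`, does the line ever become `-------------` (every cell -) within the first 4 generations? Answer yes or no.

no

----o----o-o-
---o----o-o--
--o----o-o---
-o----o-o----
generation 4 is -o----o-o----, still not uniform -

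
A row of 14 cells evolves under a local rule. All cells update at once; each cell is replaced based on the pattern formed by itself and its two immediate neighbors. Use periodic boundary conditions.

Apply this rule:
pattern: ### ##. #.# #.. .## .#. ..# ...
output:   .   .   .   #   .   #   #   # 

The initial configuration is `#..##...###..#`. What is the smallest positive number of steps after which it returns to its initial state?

2

.##..###...##.
#..##...###..#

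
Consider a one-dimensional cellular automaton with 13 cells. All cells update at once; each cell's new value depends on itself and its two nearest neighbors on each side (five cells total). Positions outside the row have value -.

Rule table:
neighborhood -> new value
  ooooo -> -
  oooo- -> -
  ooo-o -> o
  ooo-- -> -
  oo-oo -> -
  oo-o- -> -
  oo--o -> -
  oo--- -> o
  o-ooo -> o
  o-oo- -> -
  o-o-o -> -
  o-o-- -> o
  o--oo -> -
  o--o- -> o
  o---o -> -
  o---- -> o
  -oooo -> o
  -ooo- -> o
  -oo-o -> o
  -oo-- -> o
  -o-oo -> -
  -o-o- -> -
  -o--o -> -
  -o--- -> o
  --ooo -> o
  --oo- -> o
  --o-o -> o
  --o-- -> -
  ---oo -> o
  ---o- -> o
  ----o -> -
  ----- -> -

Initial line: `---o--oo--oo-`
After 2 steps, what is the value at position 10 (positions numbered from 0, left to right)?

--o---oo--ooo
-o-o-ooo--oo-
position 10 holds o

o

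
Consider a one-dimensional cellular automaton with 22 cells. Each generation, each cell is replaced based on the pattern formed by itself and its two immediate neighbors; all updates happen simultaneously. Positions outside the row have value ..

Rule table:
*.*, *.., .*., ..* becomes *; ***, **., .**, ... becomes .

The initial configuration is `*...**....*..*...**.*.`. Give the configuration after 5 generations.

...*...*...**...**...*

**.*..*..******.*..***
..*******......****...
.*.......*....*....*..
***.....***..***..***.
...*...*...**...**...*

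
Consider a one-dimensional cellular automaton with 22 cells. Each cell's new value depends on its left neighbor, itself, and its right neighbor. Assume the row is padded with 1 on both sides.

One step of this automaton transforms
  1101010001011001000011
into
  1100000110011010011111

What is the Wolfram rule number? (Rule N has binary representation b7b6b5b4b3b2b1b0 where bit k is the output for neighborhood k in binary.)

203

position 0: 111 → 1  (bit 7 = 1)
position 1: 110 → 1  (bit 6 = 1)
position 2: 101 → 0  (bit 5 = 0)
position 6: 100 → 0  (bit 4 = 0)
position 11: 011 → 1  (bit 3 = 1)
position 3: 010 → 0  (bit 2 = 0)
position 8: 001 → 1  (bit 1 = 1)
position 7: 000 → 1  (bit 0 = 1)
bits b7..b0 = 11001011 = 203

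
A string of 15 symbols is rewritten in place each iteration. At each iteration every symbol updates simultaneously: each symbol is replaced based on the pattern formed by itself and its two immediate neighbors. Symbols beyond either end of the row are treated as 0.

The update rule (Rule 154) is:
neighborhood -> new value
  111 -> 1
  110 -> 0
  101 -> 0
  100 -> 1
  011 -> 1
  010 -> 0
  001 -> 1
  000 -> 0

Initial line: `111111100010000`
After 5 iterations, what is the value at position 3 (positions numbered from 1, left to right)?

0

111111010101000
111110000000100
111101000001010
111000100010001
110101010101010
position 3 holds 0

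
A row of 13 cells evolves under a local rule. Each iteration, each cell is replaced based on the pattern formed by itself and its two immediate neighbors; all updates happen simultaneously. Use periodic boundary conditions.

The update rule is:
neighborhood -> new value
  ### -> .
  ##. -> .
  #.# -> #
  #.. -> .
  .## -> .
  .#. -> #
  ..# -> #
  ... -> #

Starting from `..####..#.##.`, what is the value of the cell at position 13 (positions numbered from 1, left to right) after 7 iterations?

#

iteration 1: ##.....###...
iteration 2: ...####....##
iteration 3: .##.....###..
iteration 4: #...####....#
iteration 5: ..##.....###.
iteration 6: ##...####....
iteration 7: ...##.....###
position 13 holds #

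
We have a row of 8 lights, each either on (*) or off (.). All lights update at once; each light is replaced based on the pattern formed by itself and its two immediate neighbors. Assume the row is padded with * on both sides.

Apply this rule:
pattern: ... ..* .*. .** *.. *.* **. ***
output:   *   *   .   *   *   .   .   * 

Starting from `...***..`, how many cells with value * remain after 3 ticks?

*****.**
****..**
***.****
count of *: 7

7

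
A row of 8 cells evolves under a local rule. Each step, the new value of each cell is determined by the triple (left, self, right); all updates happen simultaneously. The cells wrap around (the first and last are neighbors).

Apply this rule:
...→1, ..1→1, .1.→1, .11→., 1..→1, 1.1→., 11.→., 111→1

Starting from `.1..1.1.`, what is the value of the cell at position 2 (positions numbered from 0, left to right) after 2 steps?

1

step 1: 11111.11
step 2: 1111...1
position 2 holds 1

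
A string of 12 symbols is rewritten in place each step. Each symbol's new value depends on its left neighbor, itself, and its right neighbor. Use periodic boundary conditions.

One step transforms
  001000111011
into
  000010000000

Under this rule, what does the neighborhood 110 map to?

At position 8 the neighborhood is 110; the next row has 0 there.

0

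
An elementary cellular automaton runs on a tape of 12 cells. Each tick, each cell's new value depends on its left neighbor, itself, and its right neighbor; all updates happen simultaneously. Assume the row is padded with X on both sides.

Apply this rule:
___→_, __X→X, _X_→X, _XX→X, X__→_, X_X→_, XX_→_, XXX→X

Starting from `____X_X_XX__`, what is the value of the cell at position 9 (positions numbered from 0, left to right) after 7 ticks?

X

tick 1: ___XX_X_X__X
tick 2: __XX__X_X_XX
tick 3: _XX__XX_X_XX
tick 4: _X__XX__X_XX
tick 5: _X_XX__XX_XX
tick 6: _X_X__XX__XX
tick 7: _X_X_XX__XXX
position 9 holds X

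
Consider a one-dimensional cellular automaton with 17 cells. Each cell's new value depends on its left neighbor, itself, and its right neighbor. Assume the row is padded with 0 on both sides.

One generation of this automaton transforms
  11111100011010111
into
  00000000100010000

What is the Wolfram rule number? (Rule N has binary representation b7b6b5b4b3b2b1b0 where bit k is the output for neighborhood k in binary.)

position 1: 111 → 0  (bit 7 = 0)
position 5: 110 → 0  (bit 6 = 0)
position 11: 101 → 0  (bit 5 = 0)
position 6: 100 → 0  (bit 4 = 0)
position 0: 011 → 0  (bit 3 = 0)
position 12: 010 → 1  (bit 2 = 1)
position 8: 001 → 1  (bit 1 = 1)
position 7: 000 → 0  (bit 0 = 0)
bits b7..b0 = 00000110 = 6

6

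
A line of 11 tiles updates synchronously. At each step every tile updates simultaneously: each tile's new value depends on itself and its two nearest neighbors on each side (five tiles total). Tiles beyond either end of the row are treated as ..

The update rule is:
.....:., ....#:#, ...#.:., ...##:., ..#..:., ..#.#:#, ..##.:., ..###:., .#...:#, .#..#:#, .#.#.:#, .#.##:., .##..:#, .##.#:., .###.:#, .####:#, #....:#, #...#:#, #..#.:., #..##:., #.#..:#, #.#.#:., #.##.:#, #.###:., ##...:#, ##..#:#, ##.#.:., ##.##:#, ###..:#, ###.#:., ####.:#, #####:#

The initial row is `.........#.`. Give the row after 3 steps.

...#..#..##

.......#..#
.....#..#..
...#..#..##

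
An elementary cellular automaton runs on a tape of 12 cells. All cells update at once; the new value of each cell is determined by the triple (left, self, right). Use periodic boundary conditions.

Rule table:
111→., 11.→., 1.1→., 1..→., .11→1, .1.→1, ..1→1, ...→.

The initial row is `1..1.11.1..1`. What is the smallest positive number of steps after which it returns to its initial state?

12

..11.1..1.11
.11..1.11.1.
11..11.1..1.
1..11..1.11.
1.11..11.1..
1.1..11..1.1
..1.11..11.1
.11.1..11..1
.1..1.11..11
.1.11.1..11.
11.1..1.11..
1..1.11.1..1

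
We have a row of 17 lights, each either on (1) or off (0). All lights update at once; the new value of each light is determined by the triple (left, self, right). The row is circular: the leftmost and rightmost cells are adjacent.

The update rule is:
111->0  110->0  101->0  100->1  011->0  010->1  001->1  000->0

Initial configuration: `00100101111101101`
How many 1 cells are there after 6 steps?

11111100000000001
00000010000000010
00000111000000111
10001000100001000
11011101110011101
00000000001100000
count of 1: 2

2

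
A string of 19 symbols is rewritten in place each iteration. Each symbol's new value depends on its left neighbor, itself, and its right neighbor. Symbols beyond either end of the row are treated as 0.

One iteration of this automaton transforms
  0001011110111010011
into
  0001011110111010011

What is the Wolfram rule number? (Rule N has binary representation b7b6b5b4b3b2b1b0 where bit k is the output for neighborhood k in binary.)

position 6: 111 → 1  (bit 7 = 1)
position 8: 110 → 1  (bit 6 = 1)
position 4: 101 → 0  (bit 5 = 0)
position 15: 100 → 0  (bit 4 = 0)
position 5: 011 → 1  (bit 3 = 1)
position 3: 010 → 1  (bit 2 = 1)
position 2: 001 → 0  (bit 1 = 0)
position 0: 000 → 0  (bit 0 = 0)
bits b7..b0 = 11001100 = 204

204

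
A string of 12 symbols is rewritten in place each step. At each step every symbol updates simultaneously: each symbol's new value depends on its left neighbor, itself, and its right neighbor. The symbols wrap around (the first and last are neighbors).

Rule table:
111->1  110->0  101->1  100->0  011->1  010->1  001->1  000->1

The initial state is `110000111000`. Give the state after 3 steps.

011111001110

100111110011
001111100111
011111001110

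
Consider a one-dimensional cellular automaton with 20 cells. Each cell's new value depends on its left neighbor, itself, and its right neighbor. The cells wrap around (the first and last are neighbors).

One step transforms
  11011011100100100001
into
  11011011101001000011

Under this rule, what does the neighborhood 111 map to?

1

At position 0 the neighborhood is 111; the next row has 1 there.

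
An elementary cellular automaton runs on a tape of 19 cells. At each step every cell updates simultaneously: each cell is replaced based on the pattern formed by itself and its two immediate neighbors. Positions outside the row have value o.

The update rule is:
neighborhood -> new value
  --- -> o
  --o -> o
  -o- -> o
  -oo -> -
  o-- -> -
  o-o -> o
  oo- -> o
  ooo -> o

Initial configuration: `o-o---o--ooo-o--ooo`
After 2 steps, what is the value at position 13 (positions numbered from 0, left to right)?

ooo-ooo-o-oooo-o-oo
oooo-ooooo-oooooo-o
position 13 holds o

o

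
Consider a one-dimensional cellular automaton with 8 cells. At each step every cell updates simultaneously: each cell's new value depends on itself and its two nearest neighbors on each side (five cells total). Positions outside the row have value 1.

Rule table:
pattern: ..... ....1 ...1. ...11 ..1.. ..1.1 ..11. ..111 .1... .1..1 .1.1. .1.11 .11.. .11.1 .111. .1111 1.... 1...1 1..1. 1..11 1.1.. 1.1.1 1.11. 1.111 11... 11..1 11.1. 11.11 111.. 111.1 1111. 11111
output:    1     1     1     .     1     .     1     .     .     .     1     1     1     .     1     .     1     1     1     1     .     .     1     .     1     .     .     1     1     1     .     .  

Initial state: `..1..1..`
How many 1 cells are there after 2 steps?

step 1: .11.11.1
step 2: 11.11.1.
count of 1: 5

5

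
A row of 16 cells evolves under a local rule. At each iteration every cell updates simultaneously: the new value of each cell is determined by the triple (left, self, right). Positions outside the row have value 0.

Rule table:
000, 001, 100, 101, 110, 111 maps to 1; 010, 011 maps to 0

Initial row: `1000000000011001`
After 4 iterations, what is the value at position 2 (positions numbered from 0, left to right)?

iteration 1: 0111111111101110
iteration 2: 1011111111110111
iteration 3: 0101111111111011
iteration 4: 1010111111111101
position 2 holds 1

1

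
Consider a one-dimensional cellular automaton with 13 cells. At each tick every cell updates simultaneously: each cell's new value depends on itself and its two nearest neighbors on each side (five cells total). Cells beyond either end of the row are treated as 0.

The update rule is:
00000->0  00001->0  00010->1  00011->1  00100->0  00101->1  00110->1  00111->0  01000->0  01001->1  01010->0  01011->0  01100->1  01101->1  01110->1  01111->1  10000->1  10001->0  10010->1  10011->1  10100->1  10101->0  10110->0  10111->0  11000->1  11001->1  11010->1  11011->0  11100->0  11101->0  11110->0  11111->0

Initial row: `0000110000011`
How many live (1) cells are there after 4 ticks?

9

tick 1: 0001111100111
tick 2: 0010100011010
tick 3: 0110100111110
tick 4: 1111111010001
count of 1: 9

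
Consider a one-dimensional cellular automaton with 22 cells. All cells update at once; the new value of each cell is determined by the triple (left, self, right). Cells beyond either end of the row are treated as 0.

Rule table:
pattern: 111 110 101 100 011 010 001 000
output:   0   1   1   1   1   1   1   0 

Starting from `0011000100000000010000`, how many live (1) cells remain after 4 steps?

10

0111101110000000111000
1100111011000001101100
1111101111100011111110
1000111000110110000011
count of 1: 10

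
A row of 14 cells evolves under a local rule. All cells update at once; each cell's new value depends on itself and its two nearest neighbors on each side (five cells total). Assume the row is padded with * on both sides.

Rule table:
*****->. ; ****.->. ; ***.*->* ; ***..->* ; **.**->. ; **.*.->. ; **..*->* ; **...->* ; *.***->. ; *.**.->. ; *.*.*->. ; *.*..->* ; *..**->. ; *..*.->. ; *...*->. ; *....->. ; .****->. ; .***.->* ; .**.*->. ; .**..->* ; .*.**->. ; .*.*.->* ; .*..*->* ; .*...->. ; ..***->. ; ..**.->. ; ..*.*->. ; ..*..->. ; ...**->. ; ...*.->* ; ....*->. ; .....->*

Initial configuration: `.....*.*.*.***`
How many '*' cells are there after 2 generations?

*.*.*.*.*.....
*..*.*.**..*..
count of *: 6

6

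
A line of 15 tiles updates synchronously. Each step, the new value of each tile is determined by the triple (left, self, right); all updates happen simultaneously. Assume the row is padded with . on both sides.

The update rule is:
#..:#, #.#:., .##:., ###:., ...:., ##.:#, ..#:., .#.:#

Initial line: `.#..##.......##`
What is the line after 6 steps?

......##..##..#

step 1: .##..##.......#
step 2: ..##..##......#
step 3: ...##..##.....#
step 4: ....##..##....#
step 5: .....##..##...#
step 6: ......##..##..#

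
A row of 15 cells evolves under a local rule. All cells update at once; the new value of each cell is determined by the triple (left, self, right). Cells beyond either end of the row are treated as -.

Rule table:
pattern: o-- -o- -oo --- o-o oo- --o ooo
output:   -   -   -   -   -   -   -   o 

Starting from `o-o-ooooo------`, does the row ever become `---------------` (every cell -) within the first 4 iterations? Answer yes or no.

iteration 1: -----ooo-------
iteration 2: ------o--------
iteration 3: ---------------
all cells are - at iteration 3

yes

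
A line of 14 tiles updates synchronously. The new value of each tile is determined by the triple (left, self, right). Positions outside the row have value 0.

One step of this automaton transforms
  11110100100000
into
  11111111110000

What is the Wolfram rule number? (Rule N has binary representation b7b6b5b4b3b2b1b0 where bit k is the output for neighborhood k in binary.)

254

position 1: 111 → 1  (bit 7 = 1)
position 3: 110 → 1  (bit 6 = 1)
position 4: 101 → 1  (bit 5 = 1)
position 6: 100 → 1  (bit 4 = 1)
position 0: 011 → 1  (bit 3 = 1)
position 5: 010 → 1  (bit 2 = 1)
position 7: 001 → 1  (bit 1 = 1)
position 10: 000 → 0  (bit 0 = 0)
bits b7..b0 = 11111110 = 254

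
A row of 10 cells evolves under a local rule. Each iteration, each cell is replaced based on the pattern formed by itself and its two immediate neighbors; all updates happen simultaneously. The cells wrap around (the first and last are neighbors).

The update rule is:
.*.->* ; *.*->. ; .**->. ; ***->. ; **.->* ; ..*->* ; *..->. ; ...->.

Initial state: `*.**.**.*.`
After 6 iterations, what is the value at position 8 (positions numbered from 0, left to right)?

*

*..*..*.*.
*.**.**.*.  (repeats iteration 0; period 2)
iteration 6: *.**.**.*.
position 8 holds *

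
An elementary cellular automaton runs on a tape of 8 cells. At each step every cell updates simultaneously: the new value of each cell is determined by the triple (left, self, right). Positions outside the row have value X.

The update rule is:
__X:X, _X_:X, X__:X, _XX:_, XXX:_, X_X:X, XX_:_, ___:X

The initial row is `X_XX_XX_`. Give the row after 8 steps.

XXXXXXX_

_X__X__X
XXXXXXX_
_______X
XXXXXXX_  (repeats step 2; period 2)
step 8: XXXXXXX_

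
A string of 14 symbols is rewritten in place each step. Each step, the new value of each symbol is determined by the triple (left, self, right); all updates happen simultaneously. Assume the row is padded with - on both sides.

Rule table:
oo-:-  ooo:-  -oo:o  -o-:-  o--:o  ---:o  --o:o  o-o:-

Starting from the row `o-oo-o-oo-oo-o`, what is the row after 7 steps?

--o--o----o---

step 1: --o----o--o---
step 2: oo-oooo-oo-ooo
step 3: o--o----o--o--
step 4: -oo-oooo-oo-oo
step 5: oo--o----o--o-
step 6: o-oo-oooo-oo-o
step 7: --o--o----o---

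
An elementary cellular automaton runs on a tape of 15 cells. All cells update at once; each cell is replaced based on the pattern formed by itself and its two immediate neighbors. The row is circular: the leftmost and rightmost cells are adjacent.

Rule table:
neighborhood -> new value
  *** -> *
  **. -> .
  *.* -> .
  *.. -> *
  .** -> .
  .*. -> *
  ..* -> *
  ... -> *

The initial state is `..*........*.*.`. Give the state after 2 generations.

***********...*

************.**
***********...*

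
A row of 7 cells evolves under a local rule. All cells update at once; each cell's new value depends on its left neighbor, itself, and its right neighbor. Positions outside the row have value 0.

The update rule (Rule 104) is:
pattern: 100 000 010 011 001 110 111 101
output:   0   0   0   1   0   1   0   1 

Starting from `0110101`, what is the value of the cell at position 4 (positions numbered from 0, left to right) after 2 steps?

1

0111010
0101100
position 4 holds 1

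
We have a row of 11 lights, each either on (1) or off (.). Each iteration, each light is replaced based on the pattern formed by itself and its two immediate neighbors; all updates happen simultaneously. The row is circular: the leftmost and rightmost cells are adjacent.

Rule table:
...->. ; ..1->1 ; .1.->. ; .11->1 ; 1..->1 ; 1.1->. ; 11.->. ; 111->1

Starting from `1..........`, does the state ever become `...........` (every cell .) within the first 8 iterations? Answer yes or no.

iteration 1: .1........1
iteration 2: ..1......1.
iteration 3: .1.1....1.1
iteration 4: ....1..1...
iteration 5: ...1.11.1..
iteration 6: ..1..1...1.
iteration 7: .1.11.1.1.1
iteration 8: ...1.......
iteration 8 is ...1......., still not uniform .

no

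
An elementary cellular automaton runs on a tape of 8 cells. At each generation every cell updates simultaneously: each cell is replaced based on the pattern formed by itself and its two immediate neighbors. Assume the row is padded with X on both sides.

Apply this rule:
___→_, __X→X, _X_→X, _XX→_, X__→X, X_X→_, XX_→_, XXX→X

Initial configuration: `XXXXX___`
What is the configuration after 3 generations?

XXXX_X_X
XXX__X__
XX_XXXXX

XX_XXXXX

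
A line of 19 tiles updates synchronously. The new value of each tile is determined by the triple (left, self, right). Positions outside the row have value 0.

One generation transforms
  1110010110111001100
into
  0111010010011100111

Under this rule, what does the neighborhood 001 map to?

0

At position 4 the neighborhood is 001; the next row has 0 there.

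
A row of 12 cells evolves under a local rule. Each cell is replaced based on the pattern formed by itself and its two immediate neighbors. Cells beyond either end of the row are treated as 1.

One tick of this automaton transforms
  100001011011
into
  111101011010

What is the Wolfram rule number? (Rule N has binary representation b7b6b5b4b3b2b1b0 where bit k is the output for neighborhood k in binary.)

position 11: 111 → 0  (bit 7 = 0)
position 0: 110 → 1  (bit 6 = 1)
position 6: 101 → 0  (bit 5 = 0)
position 1: 100 → 1  (bit 4 = 1)
position 7: 011 → 1  (bit 3 = 1)
position 5: 010 → 1  (bit 2 = 1)
position 4: 001 → 0  (bit 1 = 0)
position 2: 000 → 1  (bit 0 = 1)
bits b7..b0 = 01011101 = 93

93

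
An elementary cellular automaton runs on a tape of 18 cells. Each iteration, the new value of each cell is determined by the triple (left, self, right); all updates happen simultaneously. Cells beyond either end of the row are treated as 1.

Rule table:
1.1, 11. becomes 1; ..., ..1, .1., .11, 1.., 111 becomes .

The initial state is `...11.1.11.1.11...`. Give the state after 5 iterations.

........11.1......

....11.1.11.1.1...
.....11.1.11.1....
......11.1.11.....
.......11.1.1.....
........11.1......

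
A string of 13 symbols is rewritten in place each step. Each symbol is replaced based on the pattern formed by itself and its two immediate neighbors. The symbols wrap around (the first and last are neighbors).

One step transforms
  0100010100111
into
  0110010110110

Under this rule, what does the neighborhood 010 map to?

At position 1 the neighborhood is 010; the next row has 1 there.

1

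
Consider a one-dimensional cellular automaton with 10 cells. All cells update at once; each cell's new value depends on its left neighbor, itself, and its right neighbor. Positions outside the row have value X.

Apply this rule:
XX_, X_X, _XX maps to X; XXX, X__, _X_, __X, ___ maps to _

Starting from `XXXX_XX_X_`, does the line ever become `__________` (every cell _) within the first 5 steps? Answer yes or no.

yes

___XXXXX_X
___X___XXX
_______X__
__________
all cells are _ at step 4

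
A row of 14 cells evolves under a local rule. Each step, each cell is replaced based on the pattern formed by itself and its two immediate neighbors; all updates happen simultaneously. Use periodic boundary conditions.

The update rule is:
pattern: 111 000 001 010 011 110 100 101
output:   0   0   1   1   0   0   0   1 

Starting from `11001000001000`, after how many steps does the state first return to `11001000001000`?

14

00011000011001
00100000100011
01100001100100
10000010001100
10000110010001
00001000110010
00011001000110
00100011001000
01100100011000
10001100100000
10010001100001
00110010000010
01000110000110
11001000001000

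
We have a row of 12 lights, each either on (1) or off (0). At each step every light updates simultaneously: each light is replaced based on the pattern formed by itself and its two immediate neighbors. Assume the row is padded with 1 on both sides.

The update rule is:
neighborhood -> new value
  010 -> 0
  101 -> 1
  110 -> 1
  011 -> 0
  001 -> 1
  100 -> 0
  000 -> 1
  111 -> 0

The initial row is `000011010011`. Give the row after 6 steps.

101101010101

step 1: 011101100100
step 2: 100110101001
step 3: 101011010010
step 4: 110101100101
step 5: 011010101010
step 6: 101101010101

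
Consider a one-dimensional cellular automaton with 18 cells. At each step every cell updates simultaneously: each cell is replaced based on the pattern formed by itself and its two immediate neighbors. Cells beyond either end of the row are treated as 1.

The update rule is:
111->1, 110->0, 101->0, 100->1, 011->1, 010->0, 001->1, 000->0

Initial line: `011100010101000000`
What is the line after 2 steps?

011010100000100001
010000010001010011

010000010001010011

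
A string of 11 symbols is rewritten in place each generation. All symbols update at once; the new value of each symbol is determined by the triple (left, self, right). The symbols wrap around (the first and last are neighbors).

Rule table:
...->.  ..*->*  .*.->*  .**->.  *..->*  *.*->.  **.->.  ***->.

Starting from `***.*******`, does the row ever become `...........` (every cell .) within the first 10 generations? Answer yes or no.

generation 1: ...........
all cells are . at generation 1

yes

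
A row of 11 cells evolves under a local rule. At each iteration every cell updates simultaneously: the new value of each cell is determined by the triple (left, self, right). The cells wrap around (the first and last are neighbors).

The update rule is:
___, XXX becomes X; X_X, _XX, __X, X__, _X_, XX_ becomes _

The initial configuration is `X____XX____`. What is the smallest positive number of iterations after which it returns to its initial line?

2

iteration 1: __XX____XX_
iteration 2: X____XX____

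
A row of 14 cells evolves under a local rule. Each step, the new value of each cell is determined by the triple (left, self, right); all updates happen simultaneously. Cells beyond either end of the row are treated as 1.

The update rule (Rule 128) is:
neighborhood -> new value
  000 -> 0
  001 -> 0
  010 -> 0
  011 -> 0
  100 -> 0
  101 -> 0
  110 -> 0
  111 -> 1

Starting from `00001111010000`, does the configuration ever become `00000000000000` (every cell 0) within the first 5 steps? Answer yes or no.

yes

00000110000000
00000000000000
all cells are 0 at step 2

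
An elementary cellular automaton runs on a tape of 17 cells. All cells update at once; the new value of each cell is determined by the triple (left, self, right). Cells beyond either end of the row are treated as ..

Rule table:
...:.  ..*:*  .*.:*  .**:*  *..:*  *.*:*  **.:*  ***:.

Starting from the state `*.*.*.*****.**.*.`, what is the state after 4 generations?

generation 1: *******...*******
generation 2: *.....**.**.....*
generation 3: **...*******...**
generation 4: ***.**.....**.***

***.**.....**.***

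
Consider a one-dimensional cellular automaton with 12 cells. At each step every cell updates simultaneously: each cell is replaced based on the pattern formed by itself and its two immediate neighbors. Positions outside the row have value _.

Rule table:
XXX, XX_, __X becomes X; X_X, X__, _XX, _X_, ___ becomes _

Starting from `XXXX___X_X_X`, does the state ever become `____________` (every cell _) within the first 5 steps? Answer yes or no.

_XXX__X_____
X_XX_X______
___X________
__X_________
_X__________
step 5 is _X__________, still not uniform _

no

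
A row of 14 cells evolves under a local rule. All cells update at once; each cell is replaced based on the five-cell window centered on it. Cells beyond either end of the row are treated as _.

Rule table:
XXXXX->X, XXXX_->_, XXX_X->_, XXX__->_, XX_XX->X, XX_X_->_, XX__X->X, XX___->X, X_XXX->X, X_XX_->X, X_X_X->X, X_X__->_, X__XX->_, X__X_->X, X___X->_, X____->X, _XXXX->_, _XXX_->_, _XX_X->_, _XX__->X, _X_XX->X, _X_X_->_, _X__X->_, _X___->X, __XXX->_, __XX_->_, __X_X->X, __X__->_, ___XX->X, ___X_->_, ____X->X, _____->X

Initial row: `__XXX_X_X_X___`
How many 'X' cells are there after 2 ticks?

XX____X_X__XXX
_XXXX_X_______
count of X: 5

5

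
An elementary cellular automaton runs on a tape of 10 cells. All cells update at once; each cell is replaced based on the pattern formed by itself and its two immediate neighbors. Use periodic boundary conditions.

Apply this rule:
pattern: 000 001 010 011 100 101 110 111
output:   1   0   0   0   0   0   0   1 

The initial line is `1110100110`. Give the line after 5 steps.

0100000000
0001111111
0100111110
0000011100
1111001001

1111001001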